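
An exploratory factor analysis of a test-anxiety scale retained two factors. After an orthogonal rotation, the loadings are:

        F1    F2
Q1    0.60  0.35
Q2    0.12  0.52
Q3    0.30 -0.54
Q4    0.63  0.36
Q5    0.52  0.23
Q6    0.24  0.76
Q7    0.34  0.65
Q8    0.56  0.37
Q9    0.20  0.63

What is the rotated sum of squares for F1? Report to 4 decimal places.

SS loadings for F1 = 0.60² + 0.12² + 0.30² + 0.63² + 0.52² + 0.24² + 0.34² + 0.56² + 0.20² = 0.3600 + 0.0144 + 0.0900 + 0.3969 + 0.2704 + 0.0576 + 0.1156 + 0.3136 + 0.0400 = 1.6585

1.6585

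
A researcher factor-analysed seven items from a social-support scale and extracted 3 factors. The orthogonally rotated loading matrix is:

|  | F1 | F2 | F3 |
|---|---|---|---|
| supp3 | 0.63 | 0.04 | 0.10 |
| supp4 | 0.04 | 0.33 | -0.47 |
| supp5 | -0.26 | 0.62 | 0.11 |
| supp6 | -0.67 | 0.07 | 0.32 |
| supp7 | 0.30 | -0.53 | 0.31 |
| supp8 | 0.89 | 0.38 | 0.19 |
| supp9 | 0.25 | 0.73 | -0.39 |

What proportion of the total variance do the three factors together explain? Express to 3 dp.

Communalities: 0.4085, 0.3314, 0.4641, 0.5562, 0.4670, 0.9726, 0.7475; Σh² = 3.9473.
Total variance with 7 standardized items is 7, so the solution explains 3.9473/7 = 0.5639.

0.564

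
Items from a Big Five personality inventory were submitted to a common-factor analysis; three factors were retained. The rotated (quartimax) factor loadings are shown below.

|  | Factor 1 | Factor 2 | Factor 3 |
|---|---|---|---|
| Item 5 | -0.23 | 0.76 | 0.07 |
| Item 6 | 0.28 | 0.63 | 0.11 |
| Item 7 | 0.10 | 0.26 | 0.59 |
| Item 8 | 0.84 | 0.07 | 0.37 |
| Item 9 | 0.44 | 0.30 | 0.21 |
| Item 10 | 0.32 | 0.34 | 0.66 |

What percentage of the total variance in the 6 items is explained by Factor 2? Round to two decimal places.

SS loadings for Factor 2 = 0.76² + 0.63² + 0.26² + 0.07² + 0.30² + 0.34² = 1.2526
With 6 standardized items, total variance = 6. Proportion = 1.2526/6 = 0.2088 → 20.88%.

20.88%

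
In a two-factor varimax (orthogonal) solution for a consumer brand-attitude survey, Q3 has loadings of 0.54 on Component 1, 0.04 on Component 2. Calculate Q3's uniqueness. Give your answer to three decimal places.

0.707

h² = 0.54² + 0.04² = 0.2916 + 0.0016 = 0.2932
Uniqueness u² = 1 − h² = 1 − 0.2932 = 0.7068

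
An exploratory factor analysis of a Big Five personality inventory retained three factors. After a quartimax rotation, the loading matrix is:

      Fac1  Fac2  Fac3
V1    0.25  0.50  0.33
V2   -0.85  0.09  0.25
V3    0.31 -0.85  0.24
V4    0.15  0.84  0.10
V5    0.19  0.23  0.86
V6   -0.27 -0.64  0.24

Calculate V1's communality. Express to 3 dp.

0.421

h² = 0.25² + 0.50² + 0.33² = 0.0625 + 0.2500 + 0.1089 = 0.4214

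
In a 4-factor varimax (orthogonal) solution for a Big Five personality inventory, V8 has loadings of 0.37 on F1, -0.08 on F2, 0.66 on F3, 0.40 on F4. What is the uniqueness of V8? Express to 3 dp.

h² = 0.37² + (-0.08)² + 0.66² + 0.40² = 0.1369 + 0.0064 + 0.4356 + 0.1600 = 0.7389
Uniqueness u² = 1 − h² = 1 − 0.7389 = 0.2611

0.261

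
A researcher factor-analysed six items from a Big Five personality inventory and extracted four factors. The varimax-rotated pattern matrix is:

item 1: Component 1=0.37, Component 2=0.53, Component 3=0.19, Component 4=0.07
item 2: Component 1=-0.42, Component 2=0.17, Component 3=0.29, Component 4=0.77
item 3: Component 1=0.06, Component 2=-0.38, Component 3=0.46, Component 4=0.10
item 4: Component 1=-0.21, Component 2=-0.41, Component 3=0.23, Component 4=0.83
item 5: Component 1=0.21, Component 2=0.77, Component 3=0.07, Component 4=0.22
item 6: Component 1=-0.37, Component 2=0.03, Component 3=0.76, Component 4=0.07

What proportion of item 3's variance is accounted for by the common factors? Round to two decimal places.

h² = 0.06² + (-0.38)² + 0.46² + 0.10² = 0.0036 + 0.1444 + 0.2116 + 0.0100 = 0.3696

0.37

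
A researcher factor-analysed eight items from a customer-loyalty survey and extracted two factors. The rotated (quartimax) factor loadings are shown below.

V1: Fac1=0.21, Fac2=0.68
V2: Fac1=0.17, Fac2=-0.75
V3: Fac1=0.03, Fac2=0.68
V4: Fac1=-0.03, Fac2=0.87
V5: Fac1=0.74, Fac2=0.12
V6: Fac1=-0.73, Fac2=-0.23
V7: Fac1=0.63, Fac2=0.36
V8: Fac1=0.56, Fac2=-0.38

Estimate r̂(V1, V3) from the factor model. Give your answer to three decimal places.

0.469

r̂ = Σ λ_i·λ_j across factors = (0.21)(0.03) + (0.68)(0.68)
  = +0.0063 +0.4624 = 0.4687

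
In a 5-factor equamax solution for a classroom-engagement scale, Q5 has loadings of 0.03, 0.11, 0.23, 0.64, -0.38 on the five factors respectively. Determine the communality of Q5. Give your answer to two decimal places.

0.62

h² = 0.03² + 0.11² + 0.23² + 0.64² + (-0.38)² = 0.0009 + 0.0121 + 0.0529 + 0.4096 + 0.1444 = 0.6199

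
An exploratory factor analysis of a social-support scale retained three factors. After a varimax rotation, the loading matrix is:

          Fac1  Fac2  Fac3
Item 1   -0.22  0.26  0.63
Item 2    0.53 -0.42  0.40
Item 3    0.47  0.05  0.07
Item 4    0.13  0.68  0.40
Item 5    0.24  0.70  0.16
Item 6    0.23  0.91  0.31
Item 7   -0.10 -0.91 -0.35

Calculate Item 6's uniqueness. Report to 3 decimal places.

0.023

h² = 0.23² + 0.91² + 0.31² = 0.0529 + 0.8281 + 0.0961 = 0.9771
Uniqueness u² = 1 − h² = 1 − 0.9771 = 0.0229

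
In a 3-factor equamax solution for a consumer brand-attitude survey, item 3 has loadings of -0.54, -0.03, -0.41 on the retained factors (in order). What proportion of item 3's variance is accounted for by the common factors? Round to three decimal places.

0.461

h² = (-0.54)² + (-0.03)² + (-0.41)² = 0.2916 + 0.0009 + 0.1681 = 0.4606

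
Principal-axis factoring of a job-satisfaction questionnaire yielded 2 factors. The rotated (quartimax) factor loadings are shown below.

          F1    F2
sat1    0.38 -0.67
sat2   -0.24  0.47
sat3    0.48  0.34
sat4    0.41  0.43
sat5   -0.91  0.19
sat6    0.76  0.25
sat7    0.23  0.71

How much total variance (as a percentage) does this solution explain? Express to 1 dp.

SS loadings by factor: 2.0591, 1.5730; total = 3.6321.
Total variance with 7 standardized items is 7, so the solution explains 3.6321/7 = 0.5189 = 51.89%.

51.9%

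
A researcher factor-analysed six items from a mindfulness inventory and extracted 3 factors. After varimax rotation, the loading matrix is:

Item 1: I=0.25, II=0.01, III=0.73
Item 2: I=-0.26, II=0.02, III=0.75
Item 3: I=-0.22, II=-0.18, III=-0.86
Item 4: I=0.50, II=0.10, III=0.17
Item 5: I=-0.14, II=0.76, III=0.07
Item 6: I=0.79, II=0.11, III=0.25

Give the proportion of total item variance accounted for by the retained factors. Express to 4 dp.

0.6060

Communalities: 0.5955, 0.6305, 0.8204, 0.2889, 0.6021, 0.6987; Σh² = 3.6361.
Total variance with 6 standardized items is 6, so the solution explains 3.6361/6 = 0.6060.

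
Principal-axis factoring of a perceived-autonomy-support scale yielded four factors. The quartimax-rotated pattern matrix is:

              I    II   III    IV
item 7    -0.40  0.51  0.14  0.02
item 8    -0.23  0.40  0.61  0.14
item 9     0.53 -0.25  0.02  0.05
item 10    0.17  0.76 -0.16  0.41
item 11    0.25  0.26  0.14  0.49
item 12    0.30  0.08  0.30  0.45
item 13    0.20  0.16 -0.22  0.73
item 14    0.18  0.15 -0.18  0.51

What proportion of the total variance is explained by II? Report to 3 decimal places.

SS loadings for II = 0.51² + 0.40² + (-0.25)² + 0.76² + 0.26² + 0.08² + 0.16² + 0.15² = 1.1823
Proportion of variance = 1.1823 / 8 = 0.1478.

0.148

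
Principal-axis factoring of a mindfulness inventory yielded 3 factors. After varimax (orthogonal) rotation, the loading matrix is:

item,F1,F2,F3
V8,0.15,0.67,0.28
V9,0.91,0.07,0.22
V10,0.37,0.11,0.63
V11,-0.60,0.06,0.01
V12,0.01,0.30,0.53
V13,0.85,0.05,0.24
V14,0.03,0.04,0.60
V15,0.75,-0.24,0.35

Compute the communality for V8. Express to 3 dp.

h² = 0.15² + 0.67² + 0.28² = 0.0225 + 0.4489 + 0.0784 = 0.5498

0.550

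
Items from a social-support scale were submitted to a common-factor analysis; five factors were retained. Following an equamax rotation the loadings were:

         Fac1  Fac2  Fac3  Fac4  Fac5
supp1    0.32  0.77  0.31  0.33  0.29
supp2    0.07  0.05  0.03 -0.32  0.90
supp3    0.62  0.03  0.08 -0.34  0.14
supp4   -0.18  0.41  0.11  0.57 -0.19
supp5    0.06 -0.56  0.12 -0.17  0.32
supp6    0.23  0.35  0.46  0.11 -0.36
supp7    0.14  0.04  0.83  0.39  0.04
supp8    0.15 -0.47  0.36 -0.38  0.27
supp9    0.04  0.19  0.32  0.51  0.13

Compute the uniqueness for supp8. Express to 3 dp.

0.410

h² = 0.15² + (-0.47)² + 0.36² + (-0.38)² + 0.27² = 0.0225 + 0.2209 + 0.1296 + 0.1444 + 0.0729 = 0.5903
Uniqueness u² = 1 − h² = 1 − 0.5903 = 0.4097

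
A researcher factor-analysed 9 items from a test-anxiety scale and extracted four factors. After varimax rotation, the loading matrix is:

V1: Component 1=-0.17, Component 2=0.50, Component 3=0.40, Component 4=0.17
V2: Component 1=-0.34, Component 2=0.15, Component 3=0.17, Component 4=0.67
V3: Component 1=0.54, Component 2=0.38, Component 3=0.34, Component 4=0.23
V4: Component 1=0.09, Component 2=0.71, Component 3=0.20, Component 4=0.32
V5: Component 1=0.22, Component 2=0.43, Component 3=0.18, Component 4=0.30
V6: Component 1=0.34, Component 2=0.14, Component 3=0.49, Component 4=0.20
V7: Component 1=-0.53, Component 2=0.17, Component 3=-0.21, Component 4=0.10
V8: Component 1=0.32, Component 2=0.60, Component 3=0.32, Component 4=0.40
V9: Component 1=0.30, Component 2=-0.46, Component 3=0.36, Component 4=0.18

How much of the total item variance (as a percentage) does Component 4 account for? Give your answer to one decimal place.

SS loadings for Component 4 = 0.17² + 0.67² + 0.23² + 0.32² + 0.30² + 0.20² + 0.10² + 0.40² + 0.18² = 0.9655
With 9 standardized items, total variance = 9. Proportion = 0.9655/9 = 0.1073 → 10.73%.

10.7%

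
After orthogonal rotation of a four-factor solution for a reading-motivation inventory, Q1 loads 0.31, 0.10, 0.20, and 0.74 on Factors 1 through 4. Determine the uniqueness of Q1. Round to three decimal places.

h² = 0.31² + 0.10² + 0.20² + 0.74² = 0.0961 + 0.0100 + 0.0400 + 0.5476 = 0.6937
Uniqueness u² = 1 − h² = 1 − 0.6937 = 0.3063

0.306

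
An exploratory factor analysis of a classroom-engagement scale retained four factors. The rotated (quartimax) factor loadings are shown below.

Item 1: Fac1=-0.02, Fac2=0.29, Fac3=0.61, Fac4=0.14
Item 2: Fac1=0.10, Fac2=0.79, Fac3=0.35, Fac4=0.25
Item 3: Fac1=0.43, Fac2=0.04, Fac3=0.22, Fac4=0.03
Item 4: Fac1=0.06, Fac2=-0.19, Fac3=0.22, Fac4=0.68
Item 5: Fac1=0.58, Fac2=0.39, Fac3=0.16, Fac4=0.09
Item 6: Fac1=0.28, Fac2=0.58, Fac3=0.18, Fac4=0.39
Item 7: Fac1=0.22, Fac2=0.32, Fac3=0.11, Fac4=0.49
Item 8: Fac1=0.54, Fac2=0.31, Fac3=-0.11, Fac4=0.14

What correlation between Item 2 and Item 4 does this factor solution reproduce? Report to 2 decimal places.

0.10

r̂ = Σ λ_i·λ_j across factors = (0.10)(0.06) + (0.79)(-0.19) + (0.35)(0.22) + (0.25)(0.68)
  = +0.0060 -0.1501 +0.0770 +0.1700 = 0.1029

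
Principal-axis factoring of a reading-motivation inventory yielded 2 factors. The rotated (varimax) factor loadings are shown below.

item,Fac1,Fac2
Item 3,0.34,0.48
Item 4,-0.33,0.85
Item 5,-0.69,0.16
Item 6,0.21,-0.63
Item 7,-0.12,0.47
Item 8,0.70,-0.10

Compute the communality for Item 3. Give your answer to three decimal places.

0.346

h² = 0.34² + 0.48² = 0.1156 + 0.2304 = 0.3460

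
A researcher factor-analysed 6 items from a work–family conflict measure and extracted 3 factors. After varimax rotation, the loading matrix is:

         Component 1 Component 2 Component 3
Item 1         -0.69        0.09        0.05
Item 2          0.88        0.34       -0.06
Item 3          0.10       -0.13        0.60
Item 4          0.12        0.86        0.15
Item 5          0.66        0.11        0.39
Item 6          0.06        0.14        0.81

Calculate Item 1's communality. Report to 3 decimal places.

0.487

h² = (-0.69)² + 0.09² + 0.05² = 0.4761 + 0.0081 + 0.0025 = 0.4867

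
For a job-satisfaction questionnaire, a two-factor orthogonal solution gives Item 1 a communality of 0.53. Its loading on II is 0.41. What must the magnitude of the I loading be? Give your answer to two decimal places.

0.60

Under orthogonal rotation h² = Σλ², so λ_I² = h² − (0.1681) = 0.53 − 0.1681 = 0.3619.
|λ| = √0.3619 = 0.6016.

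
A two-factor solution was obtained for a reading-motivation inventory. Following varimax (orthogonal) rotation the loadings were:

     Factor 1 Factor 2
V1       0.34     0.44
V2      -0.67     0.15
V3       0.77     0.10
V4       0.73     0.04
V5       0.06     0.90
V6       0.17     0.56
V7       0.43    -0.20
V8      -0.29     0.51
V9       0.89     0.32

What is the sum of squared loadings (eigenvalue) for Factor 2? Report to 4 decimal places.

1.7538

SS loadings for Factor 2 = 0.44² + 0.15² + 0.10² + 0.04² + 0.90² + 0.56² + (-0.20)² + 0.51² + 0.32² = 0.1936 + 0.0225 + 0.0100 + 0.0016 + 0.8100 + 0.3136 + 0.0400 + 0.2601 + 0.1024 = 1.7538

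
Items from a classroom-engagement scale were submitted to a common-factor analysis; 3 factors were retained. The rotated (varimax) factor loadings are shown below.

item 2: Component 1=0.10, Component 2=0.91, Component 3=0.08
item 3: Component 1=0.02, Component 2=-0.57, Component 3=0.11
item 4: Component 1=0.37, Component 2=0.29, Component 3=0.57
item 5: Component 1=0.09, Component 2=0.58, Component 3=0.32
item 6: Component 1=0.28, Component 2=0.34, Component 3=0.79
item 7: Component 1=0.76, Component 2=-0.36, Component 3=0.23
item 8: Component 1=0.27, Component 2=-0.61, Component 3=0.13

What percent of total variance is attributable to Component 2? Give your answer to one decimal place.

SS loadings for Component 2 = 0.91² + (-0.57)² + 0.29² + 0.58² + 0.34² + (-0.36)² + (-0.61)² = 2.1908
With 7 standardized items, total variance = 7. Proportion = 2.1908/7 = 0.3130 → 31.30%.

31.3%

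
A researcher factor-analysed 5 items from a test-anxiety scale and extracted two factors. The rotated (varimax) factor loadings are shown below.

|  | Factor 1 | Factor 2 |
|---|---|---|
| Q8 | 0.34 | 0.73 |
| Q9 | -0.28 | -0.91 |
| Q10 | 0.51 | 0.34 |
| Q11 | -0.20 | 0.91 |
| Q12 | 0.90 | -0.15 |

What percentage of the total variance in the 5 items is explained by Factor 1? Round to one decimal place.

SS loadings for Factor 1 = 0.34² + (-0.28)² + 0.51² + (-0.20)² + 0.90² = 1.3041
With 5 standardized items, total variance = 5. Proportion = 1.3041/5 = 0.2608 → 26.08%.

26.1%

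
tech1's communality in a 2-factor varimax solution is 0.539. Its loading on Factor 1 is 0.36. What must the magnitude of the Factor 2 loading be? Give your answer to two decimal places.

0.64

Under orthogonal rotation h² = Σλ², so λ_Factor 2² = h² − (0.1296) = 0.539 − 0.1296 = 0.4094.
|λ| = √0.4094 = 0.6398.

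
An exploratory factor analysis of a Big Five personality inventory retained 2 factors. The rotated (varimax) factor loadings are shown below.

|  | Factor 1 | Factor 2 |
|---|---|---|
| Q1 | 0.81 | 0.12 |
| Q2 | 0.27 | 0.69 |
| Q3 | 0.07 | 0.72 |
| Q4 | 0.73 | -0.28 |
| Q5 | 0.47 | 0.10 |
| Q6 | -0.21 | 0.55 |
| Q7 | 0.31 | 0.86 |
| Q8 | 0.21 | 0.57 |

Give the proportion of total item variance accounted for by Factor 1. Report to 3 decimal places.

0.209

SS loadings for Factor 1 = 0.81² + 0.27² + 0.07² + 0.73² + 0.47² + (-0.21)² + 0.31² + 0.21² = 1.6720
Proportion of variance = 1.6720 / 8 = 0.2090.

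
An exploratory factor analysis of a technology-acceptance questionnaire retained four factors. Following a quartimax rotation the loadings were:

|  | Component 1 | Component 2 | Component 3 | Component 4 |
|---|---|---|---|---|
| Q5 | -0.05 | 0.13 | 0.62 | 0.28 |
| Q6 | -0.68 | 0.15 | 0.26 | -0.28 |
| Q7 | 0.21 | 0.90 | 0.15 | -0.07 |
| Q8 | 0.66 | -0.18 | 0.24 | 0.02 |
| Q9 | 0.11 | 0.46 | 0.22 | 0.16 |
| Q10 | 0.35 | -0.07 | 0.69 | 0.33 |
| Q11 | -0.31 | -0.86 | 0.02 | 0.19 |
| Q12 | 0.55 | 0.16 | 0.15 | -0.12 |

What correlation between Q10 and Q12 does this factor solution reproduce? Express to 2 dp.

r̂ = Σ λ_i·λ_j across factors = (0.35)(0.55) + (-0.07)(0.16) + (0.69)(0.15) + (0.33)(-0.12)
  = +0.1925 -0.0112 +0.1035 -0.0396 = 0.2452

0.25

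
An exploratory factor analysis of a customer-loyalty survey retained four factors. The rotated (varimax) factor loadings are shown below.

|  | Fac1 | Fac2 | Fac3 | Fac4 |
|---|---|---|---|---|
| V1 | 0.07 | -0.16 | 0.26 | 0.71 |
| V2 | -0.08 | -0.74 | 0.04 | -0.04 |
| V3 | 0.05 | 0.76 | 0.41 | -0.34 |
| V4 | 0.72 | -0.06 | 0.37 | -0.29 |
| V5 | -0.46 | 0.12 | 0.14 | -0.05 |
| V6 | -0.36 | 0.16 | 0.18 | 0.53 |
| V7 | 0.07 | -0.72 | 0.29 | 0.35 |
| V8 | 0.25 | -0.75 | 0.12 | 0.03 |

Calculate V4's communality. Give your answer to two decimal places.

h² = 0.72² + (-0.06)² + 0.37² + (-0.29)² = 0.5184 + 0.0036 + 0.1369 + 0.0841 = 0.7430

0.74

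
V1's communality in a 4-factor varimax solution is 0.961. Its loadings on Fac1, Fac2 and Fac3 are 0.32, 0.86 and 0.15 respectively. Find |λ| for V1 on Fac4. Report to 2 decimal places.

Under orthogonal rotation h² = Σλ², so λ_Fac4² = h² − (0.8645) = 0.961 − 0.8645 = 0.0965.
|λ| = √0.0965 = 0.3106.

0.31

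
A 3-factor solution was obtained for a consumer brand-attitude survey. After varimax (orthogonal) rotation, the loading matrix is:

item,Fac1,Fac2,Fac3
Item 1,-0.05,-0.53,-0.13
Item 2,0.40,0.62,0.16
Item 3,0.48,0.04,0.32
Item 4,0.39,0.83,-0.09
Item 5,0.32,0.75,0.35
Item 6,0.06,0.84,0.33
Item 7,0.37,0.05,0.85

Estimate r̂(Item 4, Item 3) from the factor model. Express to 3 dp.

0.192

r̂ = Σ λ_i·λ_j across factors = (0.39)(0.48) + (0.83)(0.04) + (-0.09)(0.32)
  = +0.1872 +0.0332 -0.0288 = 0.1916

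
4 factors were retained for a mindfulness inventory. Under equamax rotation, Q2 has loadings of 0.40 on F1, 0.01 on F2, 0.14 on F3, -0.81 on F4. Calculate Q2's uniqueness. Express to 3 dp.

0.164

h² = 0.40² + 0.01² + 0.14² + (-0.81)² = 0.1600 + 0.0001 + 0.0196 + 0.6561 = 0.8358
Uniqueness u² = 1 − h² = 1 − 0.8358 = 0.1642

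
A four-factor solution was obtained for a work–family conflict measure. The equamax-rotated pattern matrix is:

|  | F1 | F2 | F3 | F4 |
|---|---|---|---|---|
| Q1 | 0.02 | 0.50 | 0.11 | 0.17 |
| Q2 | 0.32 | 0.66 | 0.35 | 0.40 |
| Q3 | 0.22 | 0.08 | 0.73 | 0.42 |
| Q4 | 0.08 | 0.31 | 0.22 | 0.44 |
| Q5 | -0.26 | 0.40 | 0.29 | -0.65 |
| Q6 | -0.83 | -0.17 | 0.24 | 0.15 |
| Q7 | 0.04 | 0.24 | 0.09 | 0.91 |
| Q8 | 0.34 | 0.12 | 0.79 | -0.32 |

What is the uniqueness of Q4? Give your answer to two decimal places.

0.66

h² = 0.08² + 0.31² + 0.22² + 0.44² = 0.0064 + 0.0961 + 0.0484 + 0.1936 = 0.3445
Uniqueness u² = 1 − h² = 1 − 0.3445 = 0.6555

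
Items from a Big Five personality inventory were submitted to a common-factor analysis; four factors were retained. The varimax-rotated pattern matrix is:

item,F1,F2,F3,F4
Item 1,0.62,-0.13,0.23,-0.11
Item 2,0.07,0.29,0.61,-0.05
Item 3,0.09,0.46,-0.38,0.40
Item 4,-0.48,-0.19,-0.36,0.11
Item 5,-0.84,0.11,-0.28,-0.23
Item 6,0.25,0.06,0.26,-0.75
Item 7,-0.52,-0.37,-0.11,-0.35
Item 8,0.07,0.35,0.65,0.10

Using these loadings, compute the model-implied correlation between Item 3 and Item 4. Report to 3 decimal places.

r̂ = Σ λ_i·λ_j across factors = (0.09)(-0.48) + (0.46)(-0.19) + (-0.38)(-0.36) + (0.40)(0.11)
  = -0.0432 -0.0874 +0.1368 +0.0440 = 0.0502

0.050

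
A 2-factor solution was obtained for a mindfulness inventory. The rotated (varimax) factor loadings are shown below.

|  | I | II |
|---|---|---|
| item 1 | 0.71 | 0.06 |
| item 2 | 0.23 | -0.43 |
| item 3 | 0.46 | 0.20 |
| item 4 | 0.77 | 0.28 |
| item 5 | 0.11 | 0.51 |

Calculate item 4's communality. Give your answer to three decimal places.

h² = 0.77² + 0.28² = 0.5929 + 0.0784 = 0.6713

0.671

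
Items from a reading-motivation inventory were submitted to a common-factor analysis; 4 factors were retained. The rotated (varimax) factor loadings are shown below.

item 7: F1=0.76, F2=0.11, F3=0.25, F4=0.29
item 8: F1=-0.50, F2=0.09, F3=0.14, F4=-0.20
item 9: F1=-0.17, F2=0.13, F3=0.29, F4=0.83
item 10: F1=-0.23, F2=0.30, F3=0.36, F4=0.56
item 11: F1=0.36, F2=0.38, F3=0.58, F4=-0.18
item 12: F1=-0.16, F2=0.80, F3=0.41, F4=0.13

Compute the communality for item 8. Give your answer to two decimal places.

0.32

h² = (-0.50)² + 0.09² + 0.14² + (-0.20)² = 0.2500 + 0.0081 + 0.0196 + 0.0400 = 0.3177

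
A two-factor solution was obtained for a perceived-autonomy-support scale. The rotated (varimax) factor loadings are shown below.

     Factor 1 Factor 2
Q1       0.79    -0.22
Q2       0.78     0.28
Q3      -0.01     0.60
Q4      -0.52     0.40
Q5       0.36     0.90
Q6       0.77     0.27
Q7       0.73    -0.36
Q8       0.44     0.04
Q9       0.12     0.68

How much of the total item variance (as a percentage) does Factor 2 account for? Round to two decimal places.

23.59%

SS loadings for Factor 2 = (-0.22)² + 0.28² + 0.60² + 0.40² + 0.90² + 0.27² + (-0.36)² + 0.04² + 0.68² = 2.1233
With 9 standardized items, total variance = 9. Proportion = 2.1233/9 = 0.2359 → 23.59%.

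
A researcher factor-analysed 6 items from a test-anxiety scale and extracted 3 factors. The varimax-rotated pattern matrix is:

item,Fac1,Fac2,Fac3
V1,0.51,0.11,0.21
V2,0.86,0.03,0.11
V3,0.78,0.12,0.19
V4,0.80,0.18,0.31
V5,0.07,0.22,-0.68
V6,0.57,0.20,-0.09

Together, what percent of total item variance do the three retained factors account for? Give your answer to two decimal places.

SS loadings by factor: 2.5779, 0.1482, 0.6589; total = 3.3850.
Total variance with 6 standardized items is 6, so the solution explains 3.3850/6 = 0.5642 = 56.42%.

56.42%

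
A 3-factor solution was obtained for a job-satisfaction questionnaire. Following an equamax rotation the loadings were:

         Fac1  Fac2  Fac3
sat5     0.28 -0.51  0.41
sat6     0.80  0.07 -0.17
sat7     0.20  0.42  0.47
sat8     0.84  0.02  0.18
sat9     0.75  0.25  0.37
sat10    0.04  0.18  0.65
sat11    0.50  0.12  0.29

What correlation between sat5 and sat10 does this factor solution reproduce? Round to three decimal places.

r̂ = Σ λ_i·λ_j across factors = (0.28)(0.04) + (-0.51)(0.18) + (0.41)(0.65)
  = +0.0112 -0.0918 +0.2665 = 0.1859

0.186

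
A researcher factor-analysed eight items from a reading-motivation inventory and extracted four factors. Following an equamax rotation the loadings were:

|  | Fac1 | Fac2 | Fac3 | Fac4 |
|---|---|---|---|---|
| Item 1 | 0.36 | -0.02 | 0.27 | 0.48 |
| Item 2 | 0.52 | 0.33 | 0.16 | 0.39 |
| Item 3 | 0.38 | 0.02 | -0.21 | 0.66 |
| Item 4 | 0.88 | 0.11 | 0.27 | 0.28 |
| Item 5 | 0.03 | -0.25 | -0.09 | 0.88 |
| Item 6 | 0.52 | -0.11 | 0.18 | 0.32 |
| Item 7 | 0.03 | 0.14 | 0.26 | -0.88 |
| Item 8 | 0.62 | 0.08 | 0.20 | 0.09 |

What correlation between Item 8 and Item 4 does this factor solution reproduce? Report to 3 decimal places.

r̂ = Σ λ_i·λ_j across factors = (0.62)(0.88) + (0.08)(0.11) + (0.20)(0.27) + (0.09)(0.28)
  = +0.5456 +0.0088 +0.0540 +0.0252 = 0.6336

0.634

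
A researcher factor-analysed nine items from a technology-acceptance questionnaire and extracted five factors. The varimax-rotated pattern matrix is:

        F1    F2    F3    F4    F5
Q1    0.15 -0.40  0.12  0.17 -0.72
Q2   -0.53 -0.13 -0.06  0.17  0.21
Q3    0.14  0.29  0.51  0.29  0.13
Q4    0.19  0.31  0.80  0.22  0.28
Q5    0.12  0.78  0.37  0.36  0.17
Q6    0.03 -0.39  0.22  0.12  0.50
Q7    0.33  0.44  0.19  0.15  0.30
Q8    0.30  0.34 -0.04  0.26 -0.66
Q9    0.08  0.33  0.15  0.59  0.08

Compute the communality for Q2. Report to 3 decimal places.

h² = (-0.53)² + (-0.13)² + (-0.06)² + 0.17² + 0.21² = 0.2809 + 0.0169 + 0.0036 + 0.0289 + 0.0441 = 0.3744

0.374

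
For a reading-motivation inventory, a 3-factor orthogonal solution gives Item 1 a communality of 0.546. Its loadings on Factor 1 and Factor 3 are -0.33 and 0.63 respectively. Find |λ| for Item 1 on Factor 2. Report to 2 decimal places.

0.20

Under orthogonal rotation h² = Σλ², so λ_Factor 2² = h² − (0.5058) = 0.546 − 0.5058 = 0.0402.
|λ| = √0.0402 = 0.2005.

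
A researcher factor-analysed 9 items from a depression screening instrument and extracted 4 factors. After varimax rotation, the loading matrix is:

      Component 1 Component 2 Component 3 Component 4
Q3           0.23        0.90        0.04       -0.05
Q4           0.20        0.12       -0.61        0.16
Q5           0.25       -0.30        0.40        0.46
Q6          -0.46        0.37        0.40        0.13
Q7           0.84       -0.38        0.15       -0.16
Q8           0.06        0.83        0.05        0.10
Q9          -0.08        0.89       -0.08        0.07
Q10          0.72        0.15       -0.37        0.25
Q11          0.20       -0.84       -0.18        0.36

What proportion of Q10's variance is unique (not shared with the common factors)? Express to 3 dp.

h² = 0.72² + 0.15² + (-0.37)² + 0.25² = 0.5184 + 0.0225 + 0.1369 + 0.0625 = 0.7403
Uniqueness u² = 1 − h² = 1 − 0.7403 = 0.2597

0.260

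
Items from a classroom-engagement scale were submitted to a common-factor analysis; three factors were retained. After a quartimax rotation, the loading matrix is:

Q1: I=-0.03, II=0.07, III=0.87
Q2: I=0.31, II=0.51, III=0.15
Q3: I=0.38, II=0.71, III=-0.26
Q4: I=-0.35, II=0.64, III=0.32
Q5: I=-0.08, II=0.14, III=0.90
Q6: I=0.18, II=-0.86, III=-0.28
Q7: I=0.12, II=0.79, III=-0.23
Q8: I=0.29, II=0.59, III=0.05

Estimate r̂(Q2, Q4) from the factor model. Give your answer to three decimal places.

0.266

r̂ = Σ λ_i·λ_j across factors = (0.31)(-0.35) + (0.51)(0.64) + (0.15)(0.32)
  = -0.1085 +0.3264 +0.0480 = 0.2659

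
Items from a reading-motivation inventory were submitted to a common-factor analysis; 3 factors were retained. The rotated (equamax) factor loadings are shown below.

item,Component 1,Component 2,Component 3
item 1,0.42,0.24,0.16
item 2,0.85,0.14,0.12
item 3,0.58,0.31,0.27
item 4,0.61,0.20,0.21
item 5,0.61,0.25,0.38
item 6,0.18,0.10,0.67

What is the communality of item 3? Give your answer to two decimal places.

0.51

h² = 0.58² + 0.31² + 0.27² = 0.3364 + 0.0961 + 0.0729 = 0.5054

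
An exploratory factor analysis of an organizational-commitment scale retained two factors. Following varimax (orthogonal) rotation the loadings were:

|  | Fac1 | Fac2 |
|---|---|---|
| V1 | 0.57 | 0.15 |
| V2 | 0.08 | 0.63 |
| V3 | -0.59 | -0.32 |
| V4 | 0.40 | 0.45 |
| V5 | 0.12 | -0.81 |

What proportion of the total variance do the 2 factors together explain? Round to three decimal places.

SS loadings by factor: 0.8538, 1.3804; total = 2.2342.
Total variance with 5 standardized items is 5, so the solution explains 2.2342/5 = 0.4468.

0.447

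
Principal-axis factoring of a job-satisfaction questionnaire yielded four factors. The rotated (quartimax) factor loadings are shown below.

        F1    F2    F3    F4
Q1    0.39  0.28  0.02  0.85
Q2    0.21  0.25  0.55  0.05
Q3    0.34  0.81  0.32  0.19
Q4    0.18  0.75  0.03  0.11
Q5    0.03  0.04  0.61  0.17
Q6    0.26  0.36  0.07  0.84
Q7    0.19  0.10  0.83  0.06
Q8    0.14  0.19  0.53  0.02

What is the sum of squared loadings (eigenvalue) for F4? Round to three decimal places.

SS loadings for F4 = 0.85² + 0.05² + 0.19² + 0.11² + 0.17² + 0.84² + 0.06² + 0.02² = 0.7225 + 0.0025 + 0.0361 + 0.0121 + 0.0289 + 0.7056 + 0.0036 + 0.0004 = 1.5117

1.512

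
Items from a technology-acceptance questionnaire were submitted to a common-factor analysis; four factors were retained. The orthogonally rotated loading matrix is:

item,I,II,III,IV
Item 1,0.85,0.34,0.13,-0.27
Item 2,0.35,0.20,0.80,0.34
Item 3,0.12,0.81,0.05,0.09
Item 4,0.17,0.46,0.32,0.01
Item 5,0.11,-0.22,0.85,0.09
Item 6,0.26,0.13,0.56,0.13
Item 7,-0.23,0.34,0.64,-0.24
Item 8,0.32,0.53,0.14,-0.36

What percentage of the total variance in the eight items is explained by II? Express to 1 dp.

18.6%

SS loadings for II = 0.34² + 0.20² + 0.81² + 0.46² + (-0.22)² + 0.13² + 0.34² + 0.53² = 1.4851
With 8 standardized items, total variance = 8. Proportion = 1.4851/8 = 0.1856 → 18.56%.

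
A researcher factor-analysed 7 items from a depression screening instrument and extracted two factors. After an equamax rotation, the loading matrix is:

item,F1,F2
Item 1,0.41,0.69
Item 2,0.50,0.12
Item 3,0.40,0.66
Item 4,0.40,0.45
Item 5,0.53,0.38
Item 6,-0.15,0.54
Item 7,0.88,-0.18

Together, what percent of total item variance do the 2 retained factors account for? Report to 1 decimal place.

SS loadings by factor: 1.8159, 1.5970; total = 3.4129.
Total variance with 7 standardized items is 7, so the solution explains 3.4129/7 = 0.4876 = 48.76%.

48.8%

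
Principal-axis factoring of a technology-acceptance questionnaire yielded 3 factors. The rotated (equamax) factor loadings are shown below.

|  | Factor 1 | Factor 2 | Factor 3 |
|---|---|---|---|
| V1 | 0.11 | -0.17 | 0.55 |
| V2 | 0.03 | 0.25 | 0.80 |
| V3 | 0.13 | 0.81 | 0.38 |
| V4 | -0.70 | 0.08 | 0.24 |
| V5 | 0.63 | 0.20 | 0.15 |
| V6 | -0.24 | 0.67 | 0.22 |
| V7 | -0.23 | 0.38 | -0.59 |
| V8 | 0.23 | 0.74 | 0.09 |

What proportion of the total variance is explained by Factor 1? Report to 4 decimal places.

0.1350

SS loadings for Factor 1 = 0.11² + 0.03² + 0.13² + (-0.70)² + 0.63² + (-0.24)² + (-0.23)² + 0.23² = 1.0802
Proportion of variance = 1.0802 / 8 = 0.1350.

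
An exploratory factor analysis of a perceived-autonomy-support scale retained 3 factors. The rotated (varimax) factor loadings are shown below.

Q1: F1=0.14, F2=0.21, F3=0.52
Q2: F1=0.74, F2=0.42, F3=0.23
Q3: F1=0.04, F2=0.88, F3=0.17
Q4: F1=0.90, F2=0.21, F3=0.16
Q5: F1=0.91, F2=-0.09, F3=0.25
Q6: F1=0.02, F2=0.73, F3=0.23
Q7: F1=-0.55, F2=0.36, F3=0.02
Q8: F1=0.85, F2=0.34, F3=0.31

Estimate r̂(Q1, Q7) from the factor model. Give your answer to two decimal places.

0.01

r̂ = Σ λ_i·λ_j across factors = (0.14)(-0.55) + (0.21)(0.36) + (0.52)(0.02)
  = -0.0770 +0.0756 +0.0104 = 0.0090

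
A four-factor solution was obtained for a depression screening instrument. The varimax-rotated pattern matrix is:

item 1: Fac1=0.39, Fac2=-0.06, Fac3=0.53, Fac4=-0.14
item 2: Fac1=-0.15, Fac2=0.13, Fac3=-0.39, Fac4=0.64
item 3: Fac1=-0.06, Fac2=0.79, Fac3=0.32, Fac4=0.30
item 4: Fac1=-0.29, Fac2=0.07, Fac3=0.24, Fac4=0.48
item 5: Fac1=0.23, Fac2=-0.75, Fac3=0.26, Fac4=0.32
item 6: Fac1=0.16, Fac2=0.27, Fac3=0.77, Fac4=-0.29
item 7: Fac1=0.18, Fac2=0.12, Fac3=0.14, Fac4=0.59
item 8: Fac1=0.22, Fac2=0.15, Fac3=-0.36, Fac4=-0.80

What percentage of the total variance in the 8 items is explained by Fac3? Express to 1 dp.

SS loadings for Fac3 = 0.53² + (-0.39)² + 0.32² + 0.24² + 0.26² + 0.77² + 0.14² + (-0.36)² = 1.4027
With 8 standardized items, total variance = 8. Proportion = 1.4027/8 = 0.1753 → 17.53%.

17.5%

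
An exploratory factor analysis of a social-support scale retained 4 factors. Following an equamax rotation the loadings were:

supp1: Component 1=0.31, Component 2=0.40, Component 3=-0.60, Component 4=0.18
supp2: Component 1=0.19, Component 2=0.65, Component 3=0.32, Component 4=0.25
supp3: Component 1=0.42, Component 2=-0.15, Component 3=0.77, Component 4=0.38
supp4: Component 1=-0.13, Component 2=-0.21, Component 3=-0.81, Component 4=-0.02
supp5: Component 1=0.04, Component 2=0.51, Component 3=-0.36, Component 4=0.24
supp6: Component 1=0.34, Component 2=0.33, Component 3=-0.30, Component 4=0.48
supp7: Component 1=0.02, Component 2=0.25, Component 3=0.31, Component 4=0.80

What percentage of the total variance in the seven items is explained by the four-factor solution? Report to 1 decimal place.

Communalities: 0.6485, 0.6235, 0.9362, 0.7175, 0.4489, 0.5449, 0.7990; Σh² = 4.7185.
Total variance with 7 standardized items is 7, so the solution explains 4.7185/7 = 0.6741 = 67.41%.

67.4%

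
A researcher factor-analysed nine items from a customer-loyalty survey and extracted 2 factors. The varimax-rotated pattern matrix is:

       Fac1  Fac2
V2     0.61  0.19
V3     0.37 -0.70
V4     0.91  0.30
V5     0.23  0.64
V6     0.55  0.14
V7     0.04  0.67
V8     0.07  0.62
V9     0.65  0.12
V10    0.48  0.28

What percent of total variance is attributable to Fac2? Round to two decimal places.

SS loadings for Fac2 = 0.19² + (-0.70)² + 0.30² + 0.64² + 0.14² + 0.67² + 0.62² + 0.12² + 0.28² = 1.9714
With 9 standardized items, total variance = 9. Proportion = 1.9714/9 = 0.2190 → 21.90%.

21.90%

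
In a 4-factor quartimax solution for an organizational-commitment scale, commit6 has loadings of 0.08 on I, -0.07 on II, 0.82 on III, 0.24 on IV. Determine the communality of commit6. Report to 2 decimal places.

0.74

h² = 0.08² + (-0.07)² + 0.82² + 0.24² = 0.0064 + 0.0049 + 0.6724 + 0.0576 = 0.7413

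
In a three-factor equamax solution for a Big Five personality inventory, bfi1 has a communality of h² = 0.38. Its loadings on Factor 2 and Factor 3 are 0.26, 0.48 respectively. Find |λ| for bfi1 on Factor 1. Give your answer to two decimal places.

Under orthogonal rotation h² = Σλ², so λ_Factor 1² = h² − (0.2980) = 0.38 − 0.2980 = 0.0820.
|λ| = √0.0820 = 0.2864.

0.29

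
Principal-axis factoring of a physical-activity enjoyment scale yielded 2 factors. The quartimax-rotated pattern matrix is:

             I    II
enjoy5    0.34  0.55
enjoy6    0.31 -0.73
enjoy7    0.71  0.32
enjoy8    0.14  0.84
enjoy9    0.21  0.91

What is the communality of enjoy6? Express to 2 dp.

0.63

h² = 0.31² + (-0.73)² = 0.0961 + 0.5329 = 0.6290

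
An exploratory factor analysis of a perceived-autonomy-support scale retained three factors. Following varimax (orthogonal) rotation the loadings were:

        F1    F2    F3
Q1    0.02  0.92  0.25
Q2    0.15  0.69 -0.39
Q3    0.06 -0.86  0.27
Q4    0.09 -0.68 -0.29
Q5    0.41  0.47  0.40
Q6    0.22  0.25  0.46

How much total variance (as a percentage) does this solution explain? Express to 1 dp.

63.4%

Communalities: 0.9093, 0.6507, 0.8161, 0.5546, 0.5490, 0.3225; Σh² = 3.8022.
Total variance with 6 standardized items is 6, so the solution explains 3.8022/6 = 0.6337 = 63.37%.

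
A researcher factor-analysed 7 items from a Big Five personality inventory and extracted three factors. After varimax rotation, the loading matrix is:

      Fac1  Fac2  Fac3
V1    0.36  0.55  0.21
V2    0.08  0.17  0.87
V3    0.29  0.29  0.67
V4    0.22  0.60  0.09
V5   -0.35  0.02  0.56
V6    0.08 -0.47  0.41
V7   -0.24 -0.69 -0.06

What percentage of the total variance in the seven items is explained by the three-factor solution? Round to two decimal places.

52.45%

Communalities: 0.4762, 0.7922, 0.6171, 0.4165, 0.4365, 0.3954, 0.5373; Σh² = 3.6712.
Total variance with 7 standardized items is 7, so the solution explains 3.6712/7 = 0.5245 = 52.45%.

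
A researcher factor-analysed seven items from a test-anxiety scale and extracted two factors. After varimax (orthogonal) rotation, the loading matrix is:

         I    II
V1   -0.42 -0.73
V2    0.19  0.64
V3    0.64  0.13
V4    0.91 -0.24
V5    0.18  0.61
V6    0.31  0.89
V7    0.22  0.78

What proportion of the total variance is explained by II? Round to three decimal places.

SS loadings for II = (-0.73)² + 0.64² + 0.13² + (-0.24)² + 0.61² + 0.89² + 0.78² = 2.7896
Proportion of variance = 2.7896 / 7 = 0.3985.

0.399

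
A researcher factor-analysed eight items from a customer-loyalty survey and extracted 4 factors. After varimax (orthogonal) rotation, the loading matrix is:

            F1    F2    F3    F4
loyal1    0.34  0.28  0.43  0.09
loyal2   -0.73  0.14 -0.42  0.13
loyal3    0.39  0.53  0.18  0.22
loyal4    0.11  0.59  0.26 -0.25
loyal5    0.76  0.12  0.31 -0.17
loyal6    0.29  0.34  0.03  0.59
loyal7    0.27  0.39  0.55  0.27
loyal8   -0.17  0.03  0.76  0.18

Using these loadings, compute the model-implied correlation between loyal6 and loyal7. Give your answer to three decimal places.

0.387

r̂ = Σ λ_i·λ_j across factors = (0.29)(0.27) + (0.34)(0.39) + (0.03)(0.55) + (0.59)(0.27)
  = +0.0783 +0.1326 +0.0165 +0.1593 = 0.3867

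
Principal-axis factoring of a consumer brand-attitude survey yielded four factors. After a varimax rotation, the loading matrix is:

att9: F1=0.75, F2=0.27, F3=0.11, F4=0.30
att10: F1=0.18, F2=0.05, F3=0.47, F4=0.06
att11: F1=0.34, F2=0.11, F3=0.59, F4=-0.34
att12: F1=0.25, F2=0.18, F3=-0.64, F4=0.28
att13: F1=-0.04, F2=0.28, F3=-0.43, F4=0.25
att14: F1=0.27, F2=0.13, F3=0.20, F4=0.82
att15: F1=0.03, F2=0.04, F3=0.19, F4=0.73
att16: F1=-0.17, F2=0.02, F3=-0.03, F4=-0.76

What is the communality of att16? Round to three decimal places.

0.608

h² = (-0.17)² + 0.02² + (-0.03)² + (-0.76)² = 0.0289 + 0.0004 + 0.0009 + 0.5776 = 0.6078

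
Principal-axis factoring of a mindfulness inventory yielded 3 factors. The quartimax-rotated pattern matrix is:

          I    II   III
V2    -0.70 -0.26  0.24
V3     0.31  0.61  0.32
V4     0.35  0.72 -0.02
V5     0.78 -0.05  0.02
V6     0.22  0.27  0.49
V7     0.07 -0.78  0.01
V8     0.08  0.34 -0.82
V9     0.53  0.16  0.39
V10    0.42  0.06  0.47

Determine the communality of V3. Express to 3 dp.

h² = 0.31² + 0.61² + 0.32² = 0.0961 + 0.3721 + 0.1024 = 0.5706

0.571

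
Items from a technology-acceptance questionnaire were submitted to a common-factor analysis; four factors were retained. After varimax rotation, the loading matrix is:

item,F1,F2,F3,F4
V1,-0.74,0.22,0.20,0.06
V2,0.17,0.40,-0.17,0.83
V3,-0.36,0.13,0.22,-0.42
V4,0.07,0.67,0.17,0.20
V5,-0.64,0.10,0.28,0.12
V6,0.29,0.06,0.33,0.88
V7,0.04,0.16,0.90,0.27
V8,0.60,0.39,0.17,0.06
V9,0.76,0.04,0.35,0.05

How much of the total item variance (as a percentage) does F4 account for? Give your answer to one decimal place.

SS loadings for F4 = 0.06² + 0.83² + (-0.42)² + 0.20² + 0.12² + 0.88² + 0.27² + 0.06² + 0.05² = 1.7767
With 9 standardized items, total variance = 9. Proportion = 1.7767/9 = 0.1974 → 19.74%.

19.7%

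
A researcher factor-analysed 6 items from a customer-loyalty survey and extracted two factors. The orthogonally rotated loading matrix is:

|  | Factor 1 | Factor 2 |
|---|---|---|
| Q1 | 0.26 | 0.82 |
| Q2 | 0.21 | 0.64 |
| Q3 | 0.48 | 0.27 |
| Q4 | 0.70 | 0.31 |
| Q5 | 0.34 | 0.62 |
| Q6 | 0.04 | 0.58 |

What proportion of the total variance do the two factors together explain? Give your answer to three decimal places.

0.487

SS loadings by factor: 0.9493, 1.9718; total = 2.9211.
Total variance with 6 standardized items is 6, so the solution explains 2.9211/6 = 0.4869.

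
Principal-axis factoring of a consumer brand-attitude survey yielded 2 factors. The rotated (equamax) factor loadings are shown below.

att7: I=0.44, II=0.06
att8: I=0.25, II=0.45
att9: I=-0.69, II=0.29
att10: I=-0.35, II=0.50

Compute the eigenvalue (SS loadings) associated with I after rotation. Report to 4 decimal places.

0.8547

SS loadings for I = 0.44² + 0.25² + (-0.69)² + (-0.35)² = 0.1936 + 0.0625 + 0.4761 + 0.1225 = 0.8547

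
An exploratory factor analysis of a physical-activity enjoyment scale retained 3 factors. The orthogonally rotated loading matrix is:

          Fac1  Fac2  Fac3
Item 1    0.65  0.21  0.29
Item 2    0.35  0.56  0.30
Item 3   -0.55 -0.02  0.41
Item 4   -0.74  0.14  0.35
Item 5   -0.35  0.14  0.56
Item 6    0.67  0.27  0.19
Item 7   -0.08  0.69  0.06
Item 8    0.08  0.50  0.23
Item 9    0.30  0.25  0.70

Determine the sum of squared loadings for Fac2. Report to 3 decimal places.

SS loadings for Fac2 = 0.21² + 0.56² + (-0.02)² + 0.14² + 0.14² + 0.27² + 0.69² + 0.50² + 0.25² = 0.0441 + 0.3136 + 0.0004 + 0.0196 + 0.0196 + 0.0729 + 0.4761 + 0.2500 + 0.0625 = 1.2588

1.259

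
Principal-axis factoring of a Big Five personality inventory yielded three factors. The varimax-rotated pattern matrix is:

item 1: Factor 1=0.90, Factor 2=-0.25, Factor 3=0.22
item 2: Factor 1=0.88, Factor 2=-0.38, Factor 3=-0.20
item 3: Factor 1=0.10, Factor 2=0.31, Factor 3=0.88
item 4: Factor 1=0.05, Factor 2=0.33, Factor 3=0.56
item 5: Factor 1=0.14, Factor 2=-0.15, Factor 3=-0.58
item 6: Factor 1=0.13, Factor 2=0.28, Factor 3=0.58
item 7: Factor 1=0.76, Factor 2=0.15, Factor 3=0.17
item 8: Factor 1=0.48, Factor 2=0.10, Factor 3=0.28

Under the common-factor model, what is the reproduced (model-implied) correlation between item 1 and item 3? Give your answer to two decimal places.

r̂ = Σ λ_i·λ_j across factors = (0.90)(0.10) + (-0.25)(0.31) + (0.22)(0.88)
  = +0.0900 -0.0775 +0.1936 = 0.2061

0.21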